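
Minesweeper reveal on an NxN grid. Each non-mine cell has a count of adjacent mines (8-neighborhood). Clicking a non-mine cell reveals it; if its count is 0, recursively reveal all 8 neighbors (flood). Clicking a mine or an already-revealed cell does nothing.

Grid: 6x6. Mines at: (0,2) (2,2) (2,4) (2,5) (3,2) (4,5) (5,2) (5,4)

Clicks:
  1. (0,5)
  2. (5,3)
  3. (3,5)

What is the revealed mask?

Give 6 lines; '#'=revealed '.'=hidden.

Answer: ...###
...###
......
.....#
......
...#..

Derivation:
Click 1 (0,5) count=0: revealed 6 new [(0,3) (0,4) (0,5) (1,3) (1,4) (1,5)] -> total=6
Click 2 (5,3) count=2: revealed 1 new [(5,3)] -> total=7
Click 3 (3,5) count=3: revealed 1 new [(3,5)] -> total=8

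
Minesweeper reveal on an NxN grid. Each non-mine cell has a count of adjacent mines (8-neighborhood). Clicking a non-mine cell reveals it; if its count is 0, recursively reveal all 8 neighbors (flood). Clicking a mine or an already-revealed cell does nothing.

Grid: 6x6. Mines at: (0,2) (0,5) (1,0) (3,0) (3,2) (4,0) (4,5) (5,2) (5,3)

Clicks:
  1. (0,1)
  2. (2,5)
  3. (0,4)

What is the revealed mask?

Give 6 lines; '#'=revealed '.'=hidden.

Answer: .#..#.
...###
...###
...###
......
......

Derivation:
Click 1 (0,1) count=2: revealed 1 new [(0,1)] -> total=1
Click 2 (2,5) count=0: revealed 9 new [(1,3) (1,4) (1,5) (2,3) (2,4) (2,5) (3,3) (3,4) (3,5)] -> total=10
Click 3 (0,4) count=1: revealed 1 new [(0,4)] -> total=11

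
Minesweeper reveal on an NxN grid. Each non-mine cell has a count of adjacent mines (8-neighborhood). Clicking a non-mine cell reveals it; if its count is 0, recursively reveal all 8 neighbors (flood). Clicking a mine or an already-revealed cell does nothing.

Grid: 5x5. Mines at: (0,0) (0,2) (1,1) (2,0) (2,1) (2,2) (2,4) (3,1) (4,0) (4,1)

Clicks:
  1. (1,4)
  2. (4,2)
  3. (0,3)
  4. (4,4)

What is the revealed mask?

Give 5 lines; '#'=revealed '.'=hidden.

Click 1 (1,4) count=1: revealed 1 new [(1,4)] -> total=1
Click 2 (4,2) count=2: revealed 1 new [(4,2)] -> total=2
Click 3 (0,3) count=1: revealed 1 new [(0,3)] -> total=3
Click 4 (4,4) count=0: revealed 5 new [(3,2) (3,3) (3,4) (4,3) (4,4)] -> total=8

Answer: ...#.
....#
.....
..###
..###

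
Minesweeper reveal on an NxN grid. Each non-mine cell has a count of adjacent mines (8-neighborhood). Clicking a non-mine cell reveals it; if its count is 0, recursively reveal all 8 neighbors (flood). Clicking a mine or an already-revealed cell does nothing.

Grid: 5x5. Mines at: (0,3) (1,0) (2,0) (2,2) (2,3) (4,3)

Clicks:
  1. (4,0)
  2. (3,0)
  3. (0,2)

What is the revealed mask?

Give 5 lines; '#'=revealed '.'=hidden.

Click 1 (4,0) count=0: revealed 6 new [(3,0) (3,1) (3,2) (4,0) (4,1) (4,2)] -> total=6
Click 2 (3,0) count=1: revealed 0 new [(none)] -> total=6
Click 3 (0,2) count=1: revealed 1 new [(0,2)] -> total=7

Answer: ..#..
.....
.....
###..
###..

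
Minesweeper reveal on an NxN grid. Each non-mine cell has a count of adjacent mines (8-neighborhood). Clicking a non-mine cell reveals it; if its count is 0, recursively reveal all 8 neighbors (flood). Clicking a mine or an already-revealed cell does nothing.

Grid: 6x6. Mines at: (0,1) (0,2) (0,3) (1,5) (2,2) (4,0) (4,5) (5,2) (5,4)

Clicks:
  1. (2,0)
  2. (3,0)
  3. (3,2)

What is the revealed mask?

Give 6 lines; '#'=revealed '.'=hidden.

Click 1 (2,0) count=0: revealed 6 new [(1,0) (1,1) (2,0) (2,1) (3,0) (3,1)] -> total=6
Click 2 (3,0) count=1: revealed 0 new [(none)] -> total=6
Click 3 (3,2) count=1: revealed 1 new [(3,2)] -> total=7

Answer: ......
##....
##....
###...
......
......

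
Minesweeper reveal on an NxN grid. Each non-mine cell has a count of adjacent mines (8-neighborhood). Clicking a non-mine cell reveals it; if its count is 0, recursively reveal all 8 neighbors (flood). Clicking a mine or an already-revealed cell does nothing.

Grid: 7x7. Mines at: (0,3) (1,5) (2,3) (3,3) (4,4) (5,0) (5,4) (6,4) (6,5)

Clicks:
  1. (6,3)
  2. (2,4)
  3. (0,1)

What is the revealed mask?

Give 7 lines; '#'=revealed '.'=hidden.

Click 1 (6,3) count=2: revealed 1 new [(6,3)] -> total=1
Click 2 (2,4) count=3: revealed 1 new [(2,4)] -> total=2
Click 3 (0,1) count=0: revealed 15 new [(0,0) (0,1) (0,2) (1,0) (1,1) (1,2) (2,0) (2,1) (2,2) (3,0) (3,1) (3,2) (4,0) (4,1) (4,2)] -> total=17

Answer: ###....
###....
###.#..
###....
###....
.......
...#...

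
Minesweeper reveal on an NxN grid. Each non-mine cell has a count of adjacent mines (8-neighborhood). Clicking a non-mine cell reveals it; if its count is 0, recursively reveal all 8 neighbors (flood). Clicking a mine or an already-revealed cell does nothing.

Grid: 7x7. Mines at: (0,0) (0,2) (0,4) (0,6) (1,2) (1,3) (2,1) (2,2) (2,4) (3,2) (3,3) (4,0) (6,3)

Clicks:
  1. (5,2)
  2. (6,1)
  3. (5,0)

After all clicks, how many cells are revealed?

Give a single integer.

Click 1 (5,2) count=1: revealed 1 new [(5,2)] -> total=1
Click 2 (6,1) count=0: revealed 5 new [(5,0) (5,1) (6,0) (6,1) (6,2)] -> total=6
Click 3 (5,0) count=1: revealed 0 new [(none)] -> total=6

Answer: 6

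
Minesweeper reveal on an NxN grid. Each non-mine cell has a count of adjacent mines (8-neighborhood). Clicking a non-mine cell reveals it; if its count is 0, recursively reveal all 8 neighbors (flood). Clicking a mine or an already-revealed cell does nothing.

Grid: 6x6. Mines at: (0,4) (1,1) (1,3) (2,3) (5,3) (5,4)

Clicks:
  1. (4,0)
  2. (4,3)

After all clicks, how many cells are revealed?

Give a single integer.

Click 1 (4,0) count=0: revealed 12 new [(2,0) (2,1) (2,2) (3,0) (3,1) (3,2) (4,0) (4,1) (4,2) (5,0) (5,1) (5,2)] -> total=12
Click 2 (4,3) count=2: revealed 1 new [(4,3)] -> total=13

Answer: 13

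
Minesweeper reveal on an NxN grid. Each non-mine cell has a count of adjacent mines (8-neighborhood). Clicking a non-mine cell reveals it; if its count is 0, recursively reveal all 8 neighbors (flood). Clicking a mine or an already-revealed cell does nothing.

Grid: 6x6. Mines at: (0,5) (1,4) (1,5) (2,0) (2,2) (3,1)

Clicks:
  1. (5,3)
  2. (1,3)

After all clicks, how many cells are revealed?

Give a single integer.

Click 1 (5,3) count=0: revealed 19 new [(2,3) (2,4) (2,5) (3,2) (3,3) (3,4) (3,5) (4,0) (4,1) (4,2) (4,3) (4,4) (4,5) (5,0) (5,1) (5,2) (5,3) (5,4) (5,5)] -> total=19
Click 2 (1,3) count=2: revealed 1 new [(1,3)] -> total=20

Answer: 20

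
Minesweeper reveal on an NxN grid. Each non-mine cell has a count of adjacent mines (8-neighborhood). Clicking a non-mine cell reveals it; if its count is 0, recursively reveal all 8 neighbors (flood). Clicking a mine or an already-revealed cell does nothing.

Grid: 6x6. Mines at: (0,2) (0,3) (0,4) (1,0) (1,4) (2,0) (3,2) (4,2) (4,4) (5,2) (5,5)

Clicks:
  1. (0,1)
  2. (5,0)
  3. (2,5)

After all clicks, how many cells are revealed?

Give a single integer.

Click 1 (0,1) count=2: revealed 1 new [(0,1)] -> total=1
Click 2 (5,0) count=0: revealed 6 new [(3,0) (3,1) (4,0) (4,1) (5,0) (5,1)] -> total=7
Click 3 (2,5) count=1: revealed 1 new [(2,5)] -> total=8

Answer: 8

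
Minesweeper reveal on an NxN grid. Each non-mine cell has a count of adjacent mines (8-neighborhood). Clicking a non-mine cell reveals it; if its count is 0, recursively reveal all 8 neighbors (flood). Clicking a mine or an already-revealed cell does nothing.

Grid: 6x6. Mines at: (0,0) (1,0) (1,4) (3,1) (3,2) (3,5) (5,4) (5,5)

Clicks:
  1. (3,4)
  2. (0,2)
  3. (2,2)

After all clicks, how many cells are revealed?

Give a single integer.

Answer: 10

Derivation:
Click 1 (3,4) count=1: revealed 1 new [(3,4)] -> total=1
Click 2 (0,2) count=0: revealed 9 new [(0,1) (0,2) (0,3) (1,1) (1,2) (1,3) (2,1) (2,2) (2,3)] -> total=10
Click 3 (2,2) count=2: revealed 0 new [(none)] -> total=10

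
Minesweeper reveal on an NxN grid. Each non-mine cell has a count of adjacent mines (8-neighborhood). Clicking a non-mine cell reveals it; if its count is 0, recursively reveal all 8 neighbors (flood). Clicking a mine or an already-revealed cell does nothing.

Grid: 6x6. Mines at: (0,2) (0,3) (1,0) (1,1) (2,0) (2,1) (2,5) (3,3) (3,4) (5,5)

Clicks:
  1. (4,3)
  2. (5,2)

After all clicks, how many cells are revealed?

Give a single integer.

Click 1 (4,3) count=2: revealed 1 new [(4,3)] -> total=1
Click 2 (5,2) count=0: revealed 12 new [(3,0) (3,1) (3,2) (4,0) (4,1) (4,2) (4,4) (5,0) (5,1) (5,2) (5,3) (5,4)] -> total=13

Answer: 13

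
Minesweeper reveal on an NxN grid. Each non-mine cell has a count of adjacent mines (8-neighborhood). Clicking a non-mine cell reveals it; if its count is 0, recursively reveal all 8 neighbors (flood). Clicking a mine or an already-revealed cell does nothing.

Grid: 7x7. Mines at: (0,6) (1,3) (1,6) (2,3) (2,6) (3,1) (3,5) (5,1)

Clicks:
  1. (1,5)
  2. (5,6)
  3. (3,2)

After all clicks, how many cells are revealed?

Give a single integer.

Click 1 (1,5) count=3: revealed 1 new [(1,5)] -> total=1
Click 2 (5,6) count=0: revealed 18 new [(3,2) (3,3) (3,4) (4,2) (4,3) (4,4) (4,5) (4,6) (5,2) (5,3) (5,4) (5,5) (5,6) (6,2) (6,3) (6,4) (6,5) (6,6)] -> total=19
Click 3 (3,2) count=2: revealed 0 new [(none)] -> total=19

Answer: 19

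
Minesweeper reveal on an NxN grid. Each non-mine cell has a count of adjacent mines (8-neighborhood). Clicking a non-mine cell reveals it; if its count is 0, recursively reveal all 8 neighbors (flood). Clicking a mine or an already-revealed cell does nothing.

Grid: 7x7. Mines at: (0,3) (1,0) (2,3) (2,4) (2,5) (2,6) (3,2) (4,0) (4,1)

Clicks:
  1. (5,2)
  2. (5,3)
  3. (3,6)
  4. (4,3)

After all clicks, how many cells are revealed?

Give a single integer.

Click 1 (5,2) count=1: revealed 1 new [(5,2)] -> total=1
Click 2 (5,3) count=0: revealed 22 new [(3,3) (3,4) (3,5) (3,6) (4,2) (4,3) (4,4) (4,5) (4,6) (5,0) (5,1) (5,3) (5,4) (5,5) (5,6) (6,0) (6,1) (6,2) (6,3) (6,4) (6,5) (6,6)] -> total=23
Click 3 (3,6) count=2: revealed 0 new [(none)] -> total=23
Click 4 (4,3) count=1: revealed 0 new [(none)] -> total=23

Answer: 23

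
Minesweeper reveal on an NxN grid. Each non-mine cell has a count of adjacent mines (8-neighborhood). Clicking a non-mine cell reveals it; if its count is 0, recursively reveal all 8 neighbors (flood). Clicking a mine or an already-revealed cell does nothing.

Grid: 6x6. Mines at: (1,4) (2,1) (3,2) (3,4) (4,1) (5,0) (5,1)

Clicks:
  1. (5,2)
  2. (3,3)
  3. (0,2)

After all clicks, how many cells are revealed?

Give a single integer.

Answer: 10

Derivation:
Click 1 (5,2) count=2: revealed 1 new [(5,2)] -> total=1
Click 2 (3,3) count=2: revealed 1 new [(3,3)] -> total=2
Click 3 (0,2) count=0: revealed 8 new [(0,0) (0,1) (0,2) (0,3) (1,0) (1,1) (1,2) (1,3)] -> total=10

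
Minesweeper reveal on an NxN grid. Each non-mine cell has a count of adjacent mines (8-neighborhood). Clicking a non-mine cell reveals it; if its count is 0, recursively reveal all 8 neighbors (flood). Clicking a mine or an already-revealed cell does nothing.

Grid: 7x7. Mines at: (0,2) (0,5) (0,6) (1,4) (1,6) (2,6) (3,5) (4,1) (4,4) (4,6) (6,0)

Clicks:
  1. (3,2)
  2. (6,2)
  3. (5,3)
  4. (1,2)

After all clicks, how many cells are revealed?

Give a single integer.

Answer: 14

Derivation:
Click 1 (3,2) count=1: revealed 1 new [(3,2)] -> total=1
Click 2 (6,2) count=0: revealed 12 new [(5,1) (5,2) (5,3) (5,4) (5,5) (5,6) (6,1) (6,2) (6,3) (6,4) (6,5) (6,6)] -> total=13
Click 3 (5,3) count=1: revealed 0 new [(none)] -> total=13
Click 4 (1,2) count=1: revealed 1 new [(1,2)] -> total=14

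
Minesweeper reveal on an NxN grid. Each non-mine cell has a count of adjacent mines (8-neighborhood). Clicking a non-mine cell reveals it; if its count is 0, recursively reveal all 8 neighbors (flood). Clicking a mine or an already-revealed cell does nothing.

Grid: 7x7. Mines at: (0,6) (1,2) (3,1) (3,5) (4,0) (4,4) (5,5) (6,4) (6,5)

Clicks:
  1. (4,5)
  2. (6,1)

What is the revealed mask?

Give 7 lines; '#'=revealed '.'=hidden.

Click 1 (4,5) count=3: revealed 1 new [(4,5)] -> total=1
Click 2 (6,1) count=0: revealed 11 new [(4,1) (4,2) (4,3) (5,0) (5,1) (5,2) (5,3) (6,0) (6,1) (6,2) (6,3)] -> total=12

Answer: .......
.......
.......
.......
.###.#.
####...
####...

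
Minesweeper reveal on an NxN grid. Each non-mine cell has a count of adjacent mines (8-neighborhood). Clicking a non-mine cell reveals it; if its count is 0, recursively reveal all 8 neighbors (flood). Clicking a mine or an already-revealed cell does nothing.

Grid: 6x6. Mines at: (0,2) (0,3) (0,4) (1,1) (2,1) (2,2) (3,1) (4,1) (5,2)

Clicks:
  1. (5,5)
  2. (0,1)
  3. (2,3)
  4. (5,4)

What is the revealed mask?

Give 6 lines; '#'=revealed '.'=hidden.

Click 1 (5,5) count=0: revealed 15 new [(1,3) (1,4) (1,5) (2,3) (2,4) (2,5) (3,3) (3,4) (3,5) (4,3) (4,4) (4,5) (5,3) (5,4) (5,5)] -> total=15
Click 2 (0,1) count=2: revealed 1 new [(0,1)] -> total=16
Click 3 (2,3) count=1: revealed 0 new [(none)] -> total=16
Click 4 (5,4) count=0: revealed 0 new [(none)] -> total=16

Answer: .#....
...###
...###
...###
...###
...###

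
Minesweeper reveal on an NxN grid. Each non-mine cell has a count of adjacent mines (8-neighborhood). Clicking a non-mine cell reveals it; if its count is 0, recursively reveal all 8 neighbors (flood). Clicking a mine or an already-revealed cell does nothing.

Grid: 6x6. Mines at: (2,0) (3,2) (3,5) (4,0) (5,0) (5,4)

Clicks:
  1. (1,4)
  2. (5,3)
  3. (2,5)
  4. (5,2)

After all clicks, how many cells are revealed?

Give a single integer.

Answer: 23

Derivation:
Click 1 (1,4) count=0: revealed 17 new [(0,0) (0,1) (0,2) (0,3) (0,4) (0,5) (1,0) (1,1) (1,2) (1,3) (1,4) (1,5) (2,1) (2,2) (2,3) (2,4) (2,5)] -> total=17
Click 2 (5,3) count=1: revealed 1 new [(5,3)] -> total=18
Click 3 (2,5) count=1: revealed 0 new [(none)] -> total=18
Click 4 (5,2) count=0: revealed 5 new [(4,1) (4,2) (4,3) (5,1) (5,2)] -> total=23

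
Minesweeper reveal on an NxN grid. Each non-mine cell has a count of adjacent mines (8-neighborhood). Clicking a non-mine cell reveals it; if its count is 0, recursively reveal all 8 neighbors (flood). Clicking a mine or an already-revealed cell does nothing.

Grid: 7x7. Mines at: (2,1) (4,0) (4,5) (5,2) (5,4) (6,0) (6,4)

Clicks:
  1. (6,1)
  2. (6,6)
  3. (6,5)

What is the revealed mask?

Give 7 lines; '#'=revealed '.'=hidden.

Answer: .......
.......
.......
.......
.......
.....##
.#...##

Derivation:
Click 1 (6,1) count=2: revealed 1 new [(6,1)] -> total=1
Click 2 (6,6) count=0: revealed 4 new [(5,5) (5,6) (6,5) (6,6)] -> total=5
Click 3 (6,5) count=2: revealed 0 new [(none)] -> total=5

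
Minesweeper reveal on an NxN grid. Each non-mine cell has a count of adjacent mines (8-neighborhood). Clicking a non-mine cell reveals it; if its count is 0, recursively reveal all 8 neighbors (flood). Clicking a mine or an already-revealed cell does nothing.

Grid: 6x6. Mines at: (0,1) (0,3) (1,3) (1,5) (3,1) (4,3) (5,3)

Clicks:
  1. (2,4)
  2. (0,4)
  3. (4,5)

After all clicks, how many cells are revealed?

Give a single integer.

Answer: 9

Derivation:
Click 1 (2,4) count=2: revealed 1 new [(2,4)] -> total=1
Click 2 (0,4) count=3: revealed 1 new [(0,4)] -> total=2
Click 3 (4,5) count=0: revealed 7 new [(2,5) (3,4) (3,5) (4,4) (4,5) (5,4) (5,5)] -> total=9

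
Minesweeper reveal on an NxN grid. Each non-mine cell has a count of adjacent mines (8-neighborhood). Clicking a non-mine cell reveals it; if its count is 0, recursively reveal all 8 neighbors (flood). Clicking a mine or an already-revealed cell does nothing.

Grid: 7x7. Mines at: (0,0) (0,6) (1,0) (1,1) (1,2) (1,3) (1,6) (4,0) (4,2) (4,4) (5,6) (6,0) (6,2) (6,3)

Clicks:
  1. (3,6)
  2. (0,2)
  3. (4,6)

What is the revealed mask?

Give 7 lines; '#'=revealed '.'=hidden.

Click 1 (3,6) count=0: revealed 6 new [(2,5) (2,6) (3,5) (3,6) (4,5) (4,6)] -> total=6
Click 2 (0,2) count=3: revealed 1 new [(0,2)] -> total=7
Click 3 (4,6) count=1: revealed 0 new [(none)] -> total=7

Answer: ..#....
.......
.....##
.....##
.....##
.......
.......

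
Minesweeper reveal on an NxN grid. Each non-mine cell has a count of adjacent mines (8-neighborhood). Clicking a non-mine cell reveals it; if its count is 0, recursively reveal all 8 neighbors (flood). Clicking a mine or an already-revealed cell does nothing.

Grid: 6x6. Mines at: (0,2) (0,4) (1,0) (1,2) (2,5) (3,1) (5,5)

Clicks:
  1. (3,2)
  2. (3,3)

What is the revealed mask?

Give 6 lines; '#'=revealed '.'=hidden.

Answer: ......
......
..###.
..###.
#####.
#####.

Derivation:
Click 1 (3,2) count=1: revealed 1 new [(3,2)] -> total=1
Click 2 (3,3) count=0: revealed 15 new [(2,2) (2,3) (2,4) (3,3) (3,4) (4,0) (4,1) (4,2) (4,3) (4,4) (5,0) (5,1) (5,2) (5,3) (5,4)] -> total=16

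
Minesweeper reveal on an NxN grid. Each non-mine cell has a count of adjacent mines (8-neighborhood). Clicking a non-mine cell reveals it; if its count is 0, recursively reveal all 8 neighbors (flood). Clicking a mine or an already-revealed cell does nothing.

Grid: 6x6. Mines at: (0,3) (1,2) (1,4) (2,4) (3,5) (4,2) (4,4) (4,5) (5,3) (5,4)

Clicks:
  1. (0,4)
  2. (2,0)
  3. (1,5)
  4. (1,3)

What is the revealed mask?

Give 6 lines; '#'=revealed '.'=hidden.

Click 1 (0,4) count=2: revealed 1 new [(0,4)] -> total=1
Click 2 (2,0) count=0: revealed 12 new [(0,0) (0,1) (1,0) (1,1) (2,0) (2,1) (3,0) (3,1) (4,0) (4,1) (5,0) (5,1)] -> total=13
Click 3 (1,5) count=2: revealed 1 new [(1,5)] -> total=14
Click 4 (1,3) count=4: revealed 1 new [(1,3)] -> total=15

Answer: ##..#.
##.#.#
##....
##....
##....
##....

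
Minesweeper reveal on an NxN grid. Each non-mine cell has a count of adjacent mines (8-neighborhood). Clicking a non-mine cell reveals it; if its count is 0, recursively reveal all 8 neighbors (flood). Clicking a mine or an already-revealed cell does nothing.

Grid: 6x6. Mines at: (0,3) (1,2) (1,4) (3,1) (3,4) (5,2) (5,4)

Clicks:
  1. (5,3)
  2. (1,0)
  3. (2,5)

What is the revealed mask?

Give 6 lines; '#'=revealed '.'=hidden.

Click 1 (5,3) count=2: revealed 1 new [(5,3)] -> total=1
Click 2 (1,0) count=0: revealed 6 new [(0,0) (0,1) (1,0) (1,1) (2,0) (2,1)] -> total=7
Click 3 (2,5) count=2: revealed 1 new [(2,5)] -> total=8

Answer: ##....
##....
##...#
......
......
...#..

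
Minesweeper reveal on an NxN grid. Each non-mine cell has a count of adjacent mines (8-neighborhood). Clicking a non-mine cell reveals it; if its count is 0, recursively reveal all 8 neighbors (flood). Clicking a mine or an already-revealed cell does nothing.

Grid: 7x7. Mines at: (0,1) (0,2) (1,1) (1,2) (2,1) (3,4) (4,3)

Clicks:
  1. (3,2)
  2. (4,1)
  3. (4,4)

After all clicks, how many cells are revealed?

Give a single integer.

Click 1 (3,2) count=2: revealed 1 new [(3,2)] -> total=1
Click 2 (4,1) count=0: revealed 36 new [(0,3) (0,4) (0,5) (0,6) (1,3) (1,4) (1,5) (1,6) (2,3) (2,4) (2,5) (2,6) (3,0) (3,1) (3,5) (3,6) (4,0) (4,1) (4,2) (4,4) (4,5) (4,6) (5,0) (5,1) (5,2) (5,3) (5,4) (5,5) (5,6) (6,0) (6,1) (6,2) (6,3) (6,4) (6,5) (6,6)] -> total=37
Click 3 (4,4) count=2: revealed 0 new [(none)] -> total=37

Answer: 37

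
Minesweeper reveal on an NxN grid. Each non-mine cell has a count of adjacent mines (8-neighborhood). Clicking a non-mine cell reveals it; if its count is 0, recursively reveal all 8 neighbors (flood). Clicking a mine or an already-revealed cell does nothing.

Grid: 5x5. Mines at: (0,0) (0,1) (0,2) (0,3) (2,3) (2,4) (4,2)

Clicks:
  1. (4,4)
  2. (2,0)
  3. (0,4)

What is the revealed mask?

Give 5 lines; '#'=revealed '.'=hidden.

Click 1 (4,4) count=0: revealed 4 new [(3,3) (3,4) (4,3) (4,4)] -> total=4
Click 2 (2,0) count=0: revealed 11 new [(1,0) (1,1) (1,2) (2,0) (2,1) (2,2) (3,0) (3,1) (3,2) (4,0) (4,1)] -> total=15
Click 3 (0,4) count=1: revealed 1 new [(0,4)] -> total=16

Answer: ....#
###..
###..
#####
##.##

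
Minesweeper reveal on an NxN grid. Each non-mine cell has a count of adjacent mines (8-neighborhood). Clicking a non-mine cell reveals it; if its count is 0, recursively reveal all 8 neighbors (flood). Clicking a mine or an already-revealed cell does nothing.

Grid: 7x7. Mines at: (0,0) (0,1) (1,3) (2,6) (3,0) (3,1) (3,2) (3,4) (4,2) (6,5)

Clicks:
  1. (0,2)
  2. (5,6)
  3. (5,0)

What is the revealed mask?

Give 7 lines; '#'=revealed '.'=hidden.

Answer: ..#....
.......
.......
.......
##.....
#####.#
#####..

Derivation:
Click 1 (0,2) count=2: revealed 1 new [(0,2)] -> total=1
Click 2 (5,6) count=1: revealed 1 new [(5,6)] -> total=2
Click 3 (5,0) count=0: revealed 12 new [(4,0) (4,1) (5,0) (5,1) (5,2) (5,3) (5,4) (6,0) (6,1) (6,2) (6,3) (6,4)] -> total=14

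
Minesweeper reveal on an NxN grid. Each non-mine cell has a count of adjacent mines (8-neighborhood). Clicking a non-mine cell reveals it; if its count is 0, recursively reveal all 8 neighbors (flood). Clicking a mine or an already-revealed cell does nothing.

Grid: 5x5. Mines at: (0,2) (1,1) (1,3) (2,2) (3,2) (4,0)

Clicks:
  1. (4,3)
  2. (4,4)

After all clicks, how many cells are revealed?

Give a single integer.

Click 1 (4,3) count=1: revealed 1 new [(4,3)] -> total=1
Click 2 (4,4) count=0: revealed 5 new [(2,3) (2,4) (3,3) (3,4) (4,4)] -> total=6

Answer: 6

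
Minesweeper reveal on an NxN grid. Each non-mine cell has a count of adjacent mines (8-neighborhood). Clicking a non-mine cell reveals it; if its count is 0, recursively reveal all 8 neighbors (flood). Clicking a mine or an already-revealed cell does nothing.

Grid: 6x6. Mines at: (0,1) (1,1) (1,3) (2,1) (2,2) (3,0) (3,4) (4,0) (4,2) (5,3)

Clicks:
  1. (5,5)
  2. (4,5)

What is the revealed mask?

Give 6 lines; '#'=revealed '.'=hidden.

Answer: ......
......
......
......
....##
....##

Derivation:
Click 1 (5,5) count=0: revealed 4 new [(4,4) (4,5) (5,4) (5,5)] -> total=4
Click 2 (4,5) count=1: revealed 0 new [(none)] -> total=4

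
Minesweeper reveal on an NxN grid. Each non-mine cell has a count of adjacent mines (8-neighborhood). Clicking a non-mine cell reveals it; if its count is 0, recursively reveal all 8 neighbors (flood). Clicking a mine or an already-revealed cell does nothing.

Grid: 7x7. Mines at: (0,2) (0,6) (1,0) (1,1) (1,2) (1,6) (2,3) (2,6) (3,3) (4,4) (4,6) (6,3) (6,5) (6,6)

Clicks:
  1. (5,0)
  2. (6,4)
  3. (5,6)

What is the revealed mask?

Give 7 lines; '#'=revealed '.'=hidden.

Answer: .......
.......
###....
###....
###....
###...#
###.#..

Derivation:
Click 1 (5,0) count=0: revealed 15 new [(2,0) (2,1) (2,2) (3,0) (3,1) (3,2) (4,0) (4,1) (4,2) (5,0) (5,1) (5,2) (6,0) (6,1) (6,2)] -> total=15
Click 2 (6,4) count=2: revealed 1 new [(6,4)] -> total=16
Click 3 (5,6) count=3: revealed 1 new [(5,6)] -> total=17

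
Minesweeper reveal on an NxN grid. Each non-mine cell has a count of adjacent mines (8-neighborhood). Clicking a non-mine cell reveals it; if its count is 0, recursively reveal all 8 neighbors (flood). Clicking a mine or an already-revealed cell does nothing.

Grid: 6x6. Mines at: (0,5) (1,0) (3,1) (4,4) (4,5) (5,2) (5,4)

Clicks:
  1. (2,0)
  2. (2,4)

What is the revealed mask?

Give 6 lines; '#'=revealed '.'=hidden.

Click 1 (2,0) count=2: revealed 1 new [(2,0)] -> total=1
Click 2 (2,4) count=0: revealed 18 new [(0,1) (0,2) (0,3) (0,4) (1,1) (1,2) (1,3) (1,4) (1,5) (2,1) (2,2) (2,3) (2,4) (2,5) (3,2) (3,3) (3,4) (3,5)] -> total=19

Answer: .####.
.#####
######
..####
......
......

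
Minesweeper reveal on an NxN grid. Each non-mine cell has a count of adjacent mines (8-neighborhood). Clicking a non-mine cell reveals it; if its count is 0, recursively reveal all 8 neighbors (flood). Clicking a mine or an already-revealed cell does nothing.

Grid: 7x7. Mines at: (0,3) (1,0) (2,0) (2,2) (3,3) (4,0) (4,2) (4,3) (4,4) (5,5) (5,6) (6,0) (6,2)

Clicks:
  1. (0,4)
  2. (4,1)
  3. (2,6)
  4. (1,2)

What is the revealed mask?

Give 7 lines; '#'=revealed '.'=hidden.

Answer: ....###
..#.###
....###
....###
.#...##
.......
.......

Derivation:
Click 1 (0,4) count=1: revealed 1 new [(0,4)] -> total=1
Click 2 (4,1) count=2: revealed 1 new [(4,1)] -> total=2
Click 3 (2,6) count=0: revealed 13 new [(0,5) (0,6) (1,4) (1,5) (1,6) (2,4) (2,5) (2,6) (3,4) (3,5) (3,6) (4,5) (4,6)] -> total=15
Click 4 (1,2) count=2: revealed 1 new [(1,2)] -> total=16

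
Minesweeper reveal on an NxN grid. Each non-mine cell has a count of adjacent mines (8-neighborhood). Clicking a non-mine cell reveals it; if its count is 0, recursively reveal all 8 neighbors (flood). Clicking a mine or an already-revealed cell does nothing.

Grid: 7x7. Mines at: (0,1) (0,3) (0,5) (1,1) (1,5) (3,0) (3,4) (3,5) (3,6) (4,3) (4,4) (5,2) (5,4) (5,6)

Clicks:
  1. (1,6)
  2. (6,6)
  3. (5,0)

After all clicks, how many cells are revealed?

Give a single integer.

Click 1 (1,6) count=2: revealed 1 new [(1,6)] -> total=1
Click 2 (6,6) count=1: revealed 1 new [(6,6)] -> total=2
Click 3 (5,0) count=0: revealed 6 new [(4,0) (4,1) (5,0) (5,1) (6,0) (6,1)] -> total=8

Answer: 8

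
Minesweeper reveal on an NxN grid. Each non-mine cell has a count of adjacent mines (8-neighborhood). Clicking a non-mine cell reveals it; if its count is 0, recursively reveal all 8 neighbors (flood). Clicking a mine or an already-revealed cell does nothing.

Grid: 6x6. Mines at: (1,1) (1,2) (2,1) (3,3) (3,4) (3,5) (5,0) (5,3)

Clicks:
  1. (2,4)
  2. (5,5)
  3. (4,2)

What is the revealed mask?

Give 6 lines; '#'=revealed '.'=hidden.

Click 1 (2,4) count=3: revealed 1 new [(2,4)] -> total=1
Click 2 (5,5) count=0: revealed 4 new [(4,4) (4,5) (5,4) (5,5)] -> total=5
Click 3 (4,2) count=2: revealed 1 new [(4,2)] -> total=6

Answer: ......
......
....#.
......
..#.##
....##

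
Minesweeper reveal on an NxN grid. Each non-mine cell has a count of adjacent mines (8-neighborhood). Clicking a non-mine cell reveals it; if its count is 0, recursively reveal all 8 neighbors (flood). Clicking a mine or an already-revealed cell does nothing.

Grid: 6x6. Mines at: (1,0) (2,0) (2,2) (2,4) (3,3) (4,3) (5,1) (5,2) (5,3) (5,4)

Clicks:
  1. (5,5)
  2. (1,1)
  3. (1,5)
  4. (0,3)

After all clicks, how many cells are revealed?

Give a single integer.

Click 1 (5,5) count=1: revealed 1 new [(5,5)] -> total=1
Click 2 (1,1) count=3: revealed 1 new [(1,1)] -> total=2
Click 3 (1,5) count=1: revealed 1 new [(1,5)] -> total=3
Click 4 (0,3) count=0: revealed 8 new [(0,1) (0,2) (0,3) (0,4) (0,5) (1,2) (1,3) (1,4)] -> total=11

Answer: 11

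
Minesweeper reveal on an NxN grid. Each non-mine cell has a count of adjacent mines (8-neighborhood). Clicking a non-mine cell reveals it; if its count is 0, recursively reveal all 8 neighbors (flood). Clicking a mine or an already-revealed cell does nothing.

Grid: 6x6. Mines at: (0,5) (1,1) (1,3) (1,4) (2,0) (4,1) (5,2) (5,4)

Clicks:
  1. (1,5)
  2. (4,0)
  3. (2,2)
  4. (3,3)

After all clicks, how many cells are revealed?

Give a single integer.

Click 1 (1,5) count=2: revealed 1 new [(1,5)] -> total=1
Click 2 (4,0) count=1: revealed 1 new [(4,0)] -> total=2
Click 3 (2,2) count=2: revealed 1 new [(2,2)] -> total=3
Click 4 (3,3) count=0: revealed 11 new [(2,3) (2,4) (2,5) (3,2) (3,3) (3,4) (3,5) (4,2) (4,3) (4,4) (4,5)] -> total=14

Answer: 14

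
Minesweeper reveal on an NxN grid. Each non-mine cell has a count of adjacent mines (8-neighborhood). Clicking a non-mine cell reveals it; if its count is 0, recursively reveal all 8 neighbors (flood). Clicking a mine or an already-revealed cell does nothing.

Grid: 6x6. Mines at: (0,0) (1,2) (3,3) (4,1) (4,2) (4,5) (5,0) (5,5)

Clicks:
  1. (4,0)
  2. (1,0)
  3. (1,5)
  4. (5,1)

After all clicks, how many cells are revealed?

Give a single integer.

Click 1 (4,0) count=2: revealed 1 new [(4,0)] -> total=1
Click 2 (1,0) count=1: revealed 1 new [(1,0)] -> total=2
Click 3 (1,5) count=0: revealed 11 new [(0,3) (0,4) (0,5) (1,3) (1,4) (1,5) (2,3) (2,4) (2,5) (3,4) (3,5)] -> total=13
Click 4 (5,1) count=3: revealed 1 new [(5,1)] -> total=14

Answer: 14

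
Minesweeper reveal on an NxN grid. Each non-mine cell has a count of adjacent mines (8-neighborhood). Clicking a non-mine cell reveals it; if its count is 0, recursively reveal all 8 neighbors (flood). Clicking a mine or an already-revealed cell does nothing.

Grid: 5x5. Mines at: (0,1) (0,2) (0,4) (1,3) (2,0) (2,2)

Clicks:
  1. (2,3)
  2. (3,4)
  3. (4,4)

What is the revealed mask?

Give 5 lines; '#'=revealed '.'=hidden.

Click 1 (2,3) count=2: revealed 1 new [(2,3)] -> total=1
Click 2 (3,4) count=0: revealed 11 new [(2,4) (3,0) (3,1) (3,2) (3,3) (3,4) (4,0) (4,1) (4,2) (4,3) (4,4)] -> total=12
Click 3 (4,4) count=0: revealed 0 new [(none)] -> total=12

Answer: .....
.....
...##
#####
#####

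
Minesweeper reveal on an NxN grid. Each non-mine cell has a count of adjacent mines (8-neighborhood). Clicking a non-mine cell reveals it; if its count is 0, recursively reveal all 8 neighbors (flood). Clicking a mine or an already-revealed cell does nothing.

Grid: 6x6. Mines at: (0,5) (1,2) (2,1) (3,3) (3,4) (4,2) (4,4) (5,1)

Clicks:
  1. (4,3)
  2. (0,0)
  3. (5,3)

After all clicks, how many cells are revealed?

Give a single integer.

Click 1 (4,3) count=4: revealed 1 new [(4,3)] -> total=1
Click 2 (0,0) count=0: revealed 4 new [(0,0) (0,1) (1,0) (1,1)] -> total=5
Click 3 (5,3) count=2: revealed 1 new [(5,3)] -> total=6

Answer: 6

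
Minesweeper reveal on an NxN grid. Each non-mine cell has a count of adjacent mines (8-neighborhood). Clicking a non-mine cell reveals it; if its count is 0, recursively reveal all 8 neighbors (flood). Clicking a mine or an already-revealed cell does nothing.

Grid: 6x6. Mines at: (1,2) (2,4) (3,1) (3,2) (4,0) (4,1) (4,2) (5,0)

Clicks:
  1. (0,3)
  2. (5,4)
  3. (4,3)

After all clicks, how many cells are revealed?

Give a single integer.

Click 1 (0,3) count=1: revealed 1 new [(0,3)] -> total=1
Click 2 (5,4) count=0: revealed 9 new [(3,3) (3,4) (3,5) (4,3) (4,4) (4,5) (5,3) (5,4) (5,5)] -> total=10
Click 3 (4,3) count=2: revealed 0 new [(none)] -> total=10

Answer: 10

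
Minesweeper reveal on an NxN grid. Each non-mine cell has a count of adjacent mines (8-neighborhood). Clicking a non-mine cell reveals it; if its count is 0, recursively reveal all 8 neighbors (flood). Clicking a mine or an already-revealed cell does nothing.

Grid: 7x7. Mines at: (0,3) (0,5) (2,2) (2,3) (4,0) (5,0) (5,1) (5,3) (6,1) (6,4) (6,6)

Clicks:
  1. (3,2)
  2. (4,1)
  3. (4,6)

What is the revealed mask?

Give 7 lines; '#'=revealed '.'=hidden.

Answer: .......
....###
....###
..#.###
.#..###
....###
.......

Derivation:
Click 1 (3,2) count=2: revealed 1 new [(3,2)] -> total=1
Click 2 (4,1) count=3: revealed 1 new [(4,1)] -> total=2
Click 3 (4,6) count=0: revealed 15 new [(1,4) (1,5) (1,6) (2,4) (2,5) (2,6) (3,4) (3,5) (3,6) (4,4) (4,5) (4,6) (5,4) (5,5) (5,6)] -> total=17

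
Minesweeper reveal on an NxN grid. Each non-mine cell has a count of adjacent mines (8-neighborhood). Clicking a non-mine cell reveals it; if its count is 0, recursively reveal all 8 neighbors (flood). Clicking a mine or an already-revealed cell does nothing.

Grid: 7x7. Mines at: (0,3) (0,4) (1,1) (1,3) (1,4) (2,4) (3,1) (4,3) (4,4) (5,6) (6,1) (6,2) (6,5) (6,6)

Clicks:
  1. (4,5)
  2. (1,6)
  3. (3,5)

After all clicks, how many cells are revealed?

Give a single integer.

Answer: 10

Derivation:
Click 1 (4,5) count=2: revealed 1 new [(4,5)] -> total=1
Click 2 (1,6) count=0: revealed 9 new [(0,5) (0,6) (1,5) (1,6) (2,5) (2,6) (3,5) (3,6) (4,6)] -> total=10
Click 3 (3,5) count=2: revealed 0 new [(none)] -> total=10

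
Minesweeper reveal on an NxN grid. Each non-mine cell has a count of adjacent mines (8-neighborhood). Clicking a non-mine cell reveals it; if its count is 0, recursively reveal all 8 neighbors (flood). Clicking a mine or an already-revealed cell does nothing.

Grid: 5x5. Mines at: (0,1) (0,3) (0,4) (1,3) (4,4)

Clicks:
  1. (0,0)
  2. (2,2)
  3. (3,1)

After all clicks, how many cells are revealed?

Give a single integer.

Click 1 (0,0) count=1: revealed 1 new [(0,0)] -> total=1
Click 2 (2,2) count=1: revealed 1 new [(2,2)] -> total=2
Click 3 (3,1) count=0: revealed 14 new [(1,0) (1,1) (1,2) (2,0) (2,1) (2,3) (3,0) (3,1) (3,2) (3,3) (4,0) (4,1) (4,2) (4,3)] -> total=16

Answer: 16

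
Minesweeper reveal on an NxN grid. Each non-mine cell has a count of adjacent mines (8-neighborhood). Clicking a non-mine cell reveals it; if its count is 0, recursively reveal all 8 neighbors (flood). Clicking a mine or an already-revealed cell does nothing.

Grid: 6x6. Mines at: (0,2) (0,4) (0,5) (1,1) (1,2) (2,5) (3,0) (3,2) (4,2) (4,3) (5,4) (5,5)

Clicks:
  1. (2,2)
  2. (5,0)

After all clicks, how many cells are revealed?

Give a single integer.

Click 1 (2,2) count=3: revealed 1 new [(2,2)] -> total=1
Click 2 (5,0) count=0: revealed 4 new [(4,0) (4,1) (5,0) (5,1)] -> total=5

Answer: 5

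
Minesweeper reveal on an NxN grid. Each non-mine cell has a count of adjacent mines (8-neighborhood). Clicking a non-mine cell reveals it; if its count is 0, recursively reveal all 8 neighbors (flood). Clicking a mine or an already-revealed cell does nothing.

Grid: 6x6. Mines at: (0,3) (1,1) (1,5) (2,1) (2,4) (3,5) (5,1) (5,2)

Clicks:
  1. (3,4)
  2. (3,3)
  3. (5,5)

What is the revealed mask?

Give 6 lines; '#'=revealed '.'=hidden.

Answer: ......
......
......
...##.
...###
...###

Derivation:
Click 1 (3,4) count=2: revealed 1 new [(3,4)] -> total=1
Click 2 (3,3) count=1: revealed 1 new [(3,3)] -> total=2
Click 3 (5,5) count=0: revealed 6 new [(4,3) (4,4) (4,5) (5,3) (5,4) (5,5)] -> total=8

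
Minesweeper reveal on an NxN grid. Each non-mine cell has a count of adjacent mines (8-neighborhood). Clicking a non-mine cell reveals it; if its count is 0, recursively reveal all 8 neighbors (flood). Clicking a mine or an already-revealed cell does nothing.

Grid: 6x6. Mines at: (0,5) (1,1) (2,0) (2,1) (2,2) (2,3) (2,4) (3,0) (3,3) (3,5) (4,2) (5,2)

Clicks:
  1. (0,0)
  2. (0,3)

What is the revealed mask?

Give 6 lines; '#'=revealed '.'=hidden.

Click 1 (0,0) count=1: revealed 1 new [(0,0)] -> total=1
Click 2 (0,3) count=0: revealed 6 new [(0,2) (0,3) (0,4) (1,2) (1,3) (1,4)] -> total=7

Answer: #.###.
..###.
......
......
......
......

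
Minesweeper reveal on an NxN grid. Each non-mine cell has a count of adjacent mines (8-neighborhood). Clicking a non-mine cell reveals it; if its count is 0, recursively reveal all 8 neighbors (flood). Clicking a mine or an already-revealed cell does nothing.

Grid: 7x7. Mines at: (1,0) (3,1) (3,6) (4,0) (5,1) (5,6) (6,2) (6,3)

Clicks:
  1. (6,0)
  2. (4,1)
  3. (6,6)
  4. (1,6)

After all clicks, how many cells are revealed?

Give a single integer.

Click 1 (6,0) count=1: revealed 1 new [(6,0)] -> total=1
Click 2 (4,1) count=3: revealed 1 new [(4,1)] -> total=2
Click 3 (6,6) count=1: revealed 1 new [(6,6)] -> total=3
Click 4 (1,6) count=0: revealed 30 new [(0,1) (0,2) (0,3) (0,4) (0,5) (0,6) (1,1) (1,2) (1,3) (1,4) (1,5) (1,6) (2,1) (2,2) (2,3) (2,4) (2,5) (2,6) (3,2) (3,3) (3,4) (3,5) (4,2) (4,3) (4,4) (4,5) (5,2) (5,3) (5,4) (5,5)] -> total=33

Answer: 33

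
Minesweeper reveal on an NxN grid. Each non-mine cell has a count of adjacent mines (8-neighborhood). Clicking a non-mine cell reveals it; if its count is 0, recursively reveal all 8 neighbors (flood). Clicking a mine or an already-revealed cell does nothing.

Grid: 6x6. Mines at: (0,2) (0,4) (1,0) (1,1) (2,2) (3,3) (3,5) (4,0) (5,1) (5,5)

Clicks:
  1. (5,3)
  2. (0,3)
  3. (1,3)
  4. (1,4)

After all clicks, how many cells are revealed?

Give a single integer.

Click 1 (5,3) count=0: revealed 6 new [(4,2) (4,3) (4,4) (5,2) (5,3) (5,4)] -> total=6
Click 2 (0,3) count=2: revealed 1 new [(0,3)] -> total=7
Click 3 (1,3) count=3: revealed 1 new [(1,3)] -> total=8
Click 4 (1,4) count=1: revealed 1 new [(1,4)] -> total=9

Answer: 9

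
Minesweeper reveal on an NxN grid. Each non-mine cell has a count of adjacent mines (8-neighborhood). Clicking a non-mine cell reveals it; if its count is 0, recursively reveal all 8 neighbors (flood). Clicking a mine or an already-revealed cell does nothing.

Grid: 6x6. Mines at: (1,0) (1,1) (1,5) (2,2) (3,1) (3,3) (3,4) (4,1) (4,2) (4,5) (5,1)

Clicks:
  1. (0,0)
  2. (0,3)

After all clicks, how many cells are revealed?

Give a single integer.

Click 1 (0,0) count=2: revealed 1 new [(0,0)] -> total=1
Click 2 (0,3) count=0: revealed 6 new [(0,2) (0,3) (0,4) (1,2) (1,3) (1,4)] -> total=7

Answer: 7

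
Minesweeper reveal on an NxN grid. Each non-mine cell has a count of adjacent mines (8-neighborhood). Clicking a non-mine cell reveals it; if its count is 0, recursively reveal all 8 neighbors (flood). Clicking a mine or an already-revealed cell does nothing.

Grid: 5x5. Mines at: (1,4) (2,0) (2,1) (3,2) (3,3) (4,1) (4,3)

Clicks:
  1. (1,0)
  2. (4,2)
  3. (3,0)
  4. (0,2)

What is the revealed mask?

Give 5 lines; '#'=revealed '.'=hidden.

Answer: ####.
####.
.....
#....
..#..

Derivation:
Click 1 (1,0) count=2: revealed 1 new [(1,0)] -> total=1
Click 2 (4,2) count=4: revealed 1 new [(4,2)] -> total=2
Click 3 (3,0) count=3: revealed 1 new [(3,0)] -> total=3
Click 4 (0,2) count=0: revealed 7 new [(0,0) (0,1) (0,2) (0,3) (1,1) (1,2) (1,3)] -> total=10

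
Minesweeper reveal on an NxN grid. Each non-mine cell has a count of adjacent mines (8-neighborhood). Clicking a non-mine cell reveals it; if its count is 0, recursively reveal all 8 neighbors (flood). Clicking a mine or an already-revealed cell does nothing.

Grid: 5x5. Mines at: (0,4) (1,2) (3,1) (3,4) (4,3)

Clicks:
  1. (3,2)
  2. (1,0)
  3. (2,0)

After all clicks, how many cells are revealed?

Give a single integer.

Answer: 7

Derivation:
Click 1 (3,2) count=2: revealed 1 new [(3,2)] -> total=1
Click 2 (1,0) count=0: revealed 6 new [(0,0) (0,1) (1,0) (1,1) (2,0) (2,1)] -> total=7
Click 3 (2,0) count=1: revealed 0 new [(none)] -> total=7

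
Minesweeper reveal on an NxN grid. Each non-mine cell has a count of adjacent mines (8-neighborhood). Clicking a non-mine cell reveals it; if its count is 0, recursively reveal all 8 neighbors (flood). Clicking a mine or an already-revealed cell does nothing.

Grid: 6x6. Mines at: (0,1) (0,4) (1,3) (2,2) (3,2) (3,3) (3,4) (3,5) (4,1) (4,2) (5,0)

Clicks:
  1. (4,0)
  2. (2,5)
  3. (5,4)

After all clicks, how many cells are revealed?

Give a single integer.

Answer: 8

Derivation:
Click 1 (4,0) count=2: revealed 1 new [(4,0)] -> total=1
Click 2 (2,5) count=2: revealed 1 new [(2,5)] -> total=2
Click 3 (5,4) count=0: revealed 6 new [(4,3) (4,4) (4,5) (5,3) (5,4) (5,5)] -> total=8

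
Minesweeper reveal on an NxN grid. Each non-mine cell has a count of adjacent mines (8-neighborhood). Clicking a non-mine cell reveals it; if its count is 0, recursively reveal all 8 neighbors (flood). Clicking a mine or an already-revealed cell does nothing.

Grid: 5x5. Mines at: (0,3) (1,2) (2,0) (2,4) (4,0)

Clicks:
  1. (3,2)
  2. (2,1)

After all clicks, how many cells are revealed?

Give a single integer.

Click 1 (3,2) count=0: revealed 11 new [(2,1) (2,2) (2,3) (3,1) (3,2) (3,3) (3,4) (4,1) (4,2) (4,3) (4,4)] -> total=11
Click 2 (2,1) count=2: revealed 0 new [(none)] -> total=11

Answer: 11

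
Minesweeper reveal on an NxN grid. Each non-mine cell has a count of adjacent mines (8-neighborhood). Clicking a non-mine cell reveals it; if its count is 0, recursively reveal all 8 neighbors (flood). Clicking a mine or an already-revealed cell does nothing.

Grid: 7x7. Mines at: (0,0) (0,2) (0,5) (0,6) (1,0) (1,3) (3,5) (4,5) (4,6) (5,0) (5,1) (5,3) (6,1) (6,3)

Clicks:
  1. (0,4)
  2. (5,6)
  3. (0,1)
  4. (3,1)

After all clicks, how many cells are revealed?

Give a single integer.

Answer: 18

Derivation:
Click 1 (0,4) count=2: revealed 1 new [(0,4)] -> total=1
Click 2 (5,6) count=2: revealed 1 new [(5,6)] -> total=2
Click 3 (0,1) count=3: revealed 1 new [(0,1)] -> total=3
Click 4 (3,1) count=0: revealed 15 new [(2,0) (2,1) (2,2) (2,3) (2,4) (3,0) (3,1) (3,2) (3,3) (3,4) (4,0) (4,1) (4,2) (4,3) (4,4)] -> total=18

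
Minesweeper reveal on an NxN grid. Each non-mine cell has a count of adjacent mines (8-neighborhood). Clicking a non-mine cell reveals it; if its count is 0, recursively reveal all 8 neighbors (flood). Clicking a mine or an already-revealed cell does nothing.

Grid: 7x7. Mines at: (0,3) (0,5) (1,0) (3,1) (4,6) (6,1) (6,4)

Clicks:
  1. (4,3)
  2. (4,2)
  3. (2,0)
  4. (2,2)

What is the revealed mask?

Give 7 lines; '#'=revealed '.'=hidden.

Answer: .......
..#####
#.#####
..#####
..####.
..####.
.......

Derivation:
Click 1 (4,3) count=0: revealed 23 new [(1,2) (1,3) (1,4) (1,5) (1,6) (2,2) (2,3) (2,4) (2,5) (2,6) (3,2) (3,3) (3,4) (3,5) (3,6) (4,2) (4,3) (4,4) (4,5) (5,2) (5,3) (5,4) (5,5)] -> total=23
Click 2 (4,2) count=1: revealed 0 new [(none)] -> total=23
Click 3 (2,0) count=2: revealed 1 new [(2,0)] -> total=24
Click 4 (2,2) count=1: revealed 0 new [(none)] -> total=24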